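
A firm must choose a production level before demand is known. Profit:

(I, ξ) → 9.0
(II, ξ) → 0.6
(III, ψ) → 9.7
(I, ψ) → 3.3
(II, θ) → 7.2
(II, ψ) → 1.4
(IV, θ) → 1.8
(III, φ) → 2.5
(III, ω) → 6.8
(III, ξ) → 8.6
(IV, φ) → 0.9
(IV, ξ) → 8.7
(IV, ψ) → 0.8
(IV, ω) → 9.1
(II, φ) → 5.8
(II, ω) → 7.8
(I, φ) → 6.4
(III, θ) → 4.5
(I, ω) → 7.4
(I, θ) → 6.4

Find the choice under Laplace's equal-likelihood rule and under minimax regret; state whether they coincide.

Row averages: I=6.5, II=4.56, III=6.42, IV=4.26
Highest average = 6.5 → I.
Column bests: θ=7.2, φ=6.4, ψ=9.7, ω=9.1, ξ=9.0.
I regrets: 0.8, 0.0, 6.4, 1.7, 0.0 → max 6.4
II regrets: 0.0, 0.6, 8.3, 1.3, 8.4 → max 8.4
III regrets: 2.7, 3.9, 0.0, 2.3, 0.4 → max 3.9
IV regrets: 5.4, 5.5, 8.9, 0.0, 0.3 → max 8.9
Smallest max regret = 3.9 → III.

laplace → I; minimax regret → III (disagree)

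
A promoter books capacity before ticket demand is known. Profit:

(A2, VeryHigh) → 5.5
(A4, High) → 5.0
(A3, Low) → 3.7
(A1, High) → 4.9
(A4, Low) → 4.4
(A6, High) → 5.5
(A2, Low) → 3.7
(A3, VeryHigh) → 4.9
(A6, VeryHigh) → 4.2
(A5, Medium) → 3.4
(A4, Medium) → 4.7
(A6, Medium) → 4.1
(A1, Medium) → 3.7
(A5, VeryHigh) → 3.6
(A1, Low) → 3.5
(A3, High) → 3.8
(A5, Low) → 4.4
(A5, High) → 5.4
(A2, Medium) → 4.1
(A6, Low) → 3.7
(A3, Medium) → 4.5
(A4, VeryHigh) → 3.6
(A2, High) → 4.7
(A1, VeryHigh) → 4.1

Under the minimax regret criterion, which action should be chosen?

Column bests: Low=4.4, Medium=4.7, High=5.5, VeryHigh=5.5.
A1 regrets: 0.9, 1.0, 0.6, 1.4 → max 1.4
A2 regrets: 0.7, 0.6, 0.8, 0.0 → max 0.8
A3 regrets: 0.7, 0.2, 1.7, 0.6 → max 1.7
A4 regrets: 0.0, 0.0, 0.5, 1.9 → max 1.9
A5 regrets: 0.0, 1.3, 0.1, 1.9 → max 1.9
A6 regrets: 0.7, 0.6, 0.0, 1.3 → max 1.3
Smallest max regret = 0.8 → A2.

A2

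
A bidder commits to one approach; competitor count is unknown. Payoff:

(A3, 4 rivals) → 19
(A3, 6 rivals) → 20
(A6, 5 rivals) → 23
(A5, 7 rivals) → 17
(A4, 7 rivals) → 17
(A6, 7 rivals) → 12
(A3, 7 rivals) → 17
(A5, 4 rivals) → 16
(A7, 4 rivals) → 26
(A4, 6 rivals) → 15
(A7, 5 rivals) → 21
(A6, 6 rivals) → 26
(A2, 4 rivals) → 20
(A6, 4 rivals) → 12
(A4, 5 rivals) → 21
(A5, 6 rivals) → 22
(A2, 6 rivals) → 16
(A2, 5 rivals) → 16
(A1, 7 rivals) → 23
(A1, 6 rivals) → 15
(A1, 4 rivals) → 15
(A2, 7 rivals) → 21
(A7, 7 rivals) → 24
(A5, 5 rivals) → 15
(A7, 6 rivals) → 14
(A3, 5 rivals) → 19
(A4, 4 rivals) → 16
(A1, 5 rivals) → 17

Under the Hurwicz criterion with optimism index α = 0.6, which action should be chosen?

A7

A1: 0.6·23 + 0.4·15 = 19.8
A2: 0.6·21 + 0.4·16 = 19
A3: 0.6·20 + 0.4·17 = 18.8
A4: 0.6·21 + 0.4·15 = 18.6
A5: 0.6·22 + 0.4·15 = 19.2
A6: 0.6·26 + 0.4·12 = 20.4
A7: 0.6·26 + 0.4·14 = 21.2
Highest Hurwicz score = 21.2 → A7.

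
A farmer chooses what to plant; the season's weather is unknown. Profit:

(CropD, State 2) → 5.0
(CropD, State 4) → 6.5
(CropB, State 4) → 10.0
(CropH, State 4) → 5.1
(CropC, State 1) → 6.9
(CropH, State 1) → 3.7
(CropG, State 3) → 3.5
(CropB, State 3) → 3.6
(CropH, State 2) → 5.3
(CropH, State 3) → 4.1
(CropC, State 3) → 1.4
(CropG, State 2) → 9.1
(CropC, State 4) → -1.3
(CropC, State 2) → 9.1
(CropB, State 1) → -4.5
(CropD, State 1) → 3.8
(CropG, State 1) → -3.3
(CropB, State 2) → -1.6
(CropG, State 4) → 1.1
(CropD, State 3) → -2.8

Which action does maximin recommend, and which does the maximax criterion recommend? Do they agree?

Row minima: CropG=-3.3, CropH=3.7, CropD=-2.8, CropB=-4.5, CropC=-1.3
Best worst-case = 3.7 → CropH.
Row maxima: CropG=9.1, CropH=5.3, CropD=6.5, CropB=10.0, CropC=9.1
Best best-case = 10.0 → CropB.

maximin → CropH; maximax → CropB (disagree)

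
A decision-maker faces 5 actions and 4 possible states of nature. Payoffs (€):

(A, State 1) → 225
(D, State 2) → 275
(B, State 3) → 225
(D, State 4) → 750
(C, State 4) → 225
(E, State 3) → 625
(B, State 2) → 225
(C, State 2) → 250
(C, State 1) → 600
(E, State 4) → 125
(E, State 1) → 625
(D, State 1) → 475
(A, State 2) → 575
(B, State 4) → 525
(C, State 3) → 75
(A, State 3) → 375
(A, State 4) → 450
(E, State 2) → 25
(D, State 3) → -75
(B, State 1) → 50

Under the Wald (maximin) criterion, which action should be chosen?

Row minima: A=225, B=50, C=75, D=-75, E=25
Best worst-case = 225 → A.

A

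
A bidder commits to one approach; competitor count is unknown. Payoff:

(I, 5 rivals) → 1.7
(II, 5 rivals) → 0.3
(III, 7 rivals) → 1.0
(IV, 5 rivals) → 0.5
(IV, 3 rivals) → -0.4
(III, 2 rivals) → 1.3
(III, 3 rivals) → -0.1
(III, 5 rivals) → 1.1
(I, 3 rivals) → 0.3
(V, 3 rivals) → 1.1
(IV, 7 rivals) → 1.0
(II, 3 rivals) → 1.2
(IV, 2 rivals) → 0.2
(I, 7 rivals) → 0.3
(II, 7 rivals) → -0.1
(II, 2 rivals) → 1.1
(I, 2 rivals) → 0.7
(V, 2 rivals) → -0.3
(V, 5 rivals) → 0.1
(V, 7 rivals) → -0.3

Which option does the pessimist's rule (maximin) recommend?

Row minima: I=0.3, II=-0.1, III=-0.1, IV=-0.4, V=-0.3
Best worst-case = 0.3 → I.

I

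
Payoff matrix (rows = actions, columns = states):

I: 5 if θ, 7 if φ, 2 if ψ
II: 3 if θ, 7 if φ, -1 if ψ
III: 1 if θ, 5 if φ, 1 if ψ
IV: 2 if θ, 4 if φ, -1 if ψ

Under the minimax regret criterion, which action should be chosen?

Column bests: θ=5, φ=7, ψ=2.
I regrets: 0, 0, 0 → max 0
II regrets: 2, 0, 3 → max 3
III regrets: 4, 2, 1 → max 4
IV regrets: 3, 3, 3 → max 3
Smallest max regret = 0 → I.

I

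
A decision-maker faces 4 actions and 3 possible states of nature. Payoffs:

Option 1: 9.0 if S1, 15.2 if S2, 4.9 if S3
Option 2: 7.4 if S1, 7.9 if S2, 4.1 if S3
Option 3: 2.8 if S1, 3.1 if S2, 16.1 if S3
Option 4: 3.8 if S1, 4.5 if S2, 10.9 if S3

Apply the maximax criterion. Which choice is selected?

Row maxima: Option 1=15.2, Option 2=7.9, Option 3=16.1, Option 4=10.9
Best best-case = 16.1 → Option 3.

Option 3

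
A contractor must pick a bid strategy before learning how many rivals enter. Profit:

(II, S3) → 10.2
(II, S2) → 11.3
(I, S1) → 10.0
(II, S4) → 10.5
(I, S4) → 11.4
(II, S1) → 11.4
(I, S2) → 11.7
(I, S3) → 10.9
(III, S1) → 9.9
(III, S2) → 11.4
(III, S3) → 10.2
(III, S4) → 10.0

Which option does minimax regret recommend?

II

Column bests: S1=11.4, S2=11.7, S3=10.9, S4=11.4.
I regrets: 1.4, 0.0, 0.0, 0.0 → max 1.4
II regrets: 0.0, 0.4, 0.7, 0.9 → max 0.9
III regrets: 1.5, 0.3, 0.7, 1.4 → max 1.5
Smallest max regret = 0.9 → II.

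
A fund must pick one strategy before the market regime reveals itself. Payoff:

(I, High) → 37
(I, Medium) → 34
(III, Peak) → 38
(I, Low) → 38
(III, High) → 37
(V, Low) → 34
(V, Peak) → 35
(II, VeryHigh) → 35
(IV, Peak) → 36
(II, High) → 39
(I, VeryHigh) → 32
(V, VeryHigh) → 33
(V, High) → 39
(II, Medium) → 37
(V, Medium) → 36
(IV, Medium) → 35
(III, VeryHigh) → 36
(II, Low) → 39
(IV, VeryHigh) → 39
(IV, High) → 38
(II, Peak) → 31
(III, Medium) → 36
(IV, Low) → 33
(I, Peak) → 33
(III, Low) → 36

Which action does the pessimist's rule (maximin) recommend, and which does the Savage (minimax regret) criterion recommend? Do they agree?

maximin → III; minimax regret → III (agree)

Row minima: I=32, II=31, III=36, IV=33, V=33
Best worst-case = 36 → III.
Column bests: Low=39, Medium=37, High=39, VeryHigh=39, Peak=38.
I regrets: 1, 3, 2, 7, 5 → max 7
II regrets: 0, 0, 0, 4, 7 → max 7
III regrets: 3, 1, 2, 3, 0 → max 3
IV regrets: 6, 2, 1, 0, 2 → max 6
V regrets: 5, 1, 0, 6, 3 → max 6
Smallest max regret = 3 → III.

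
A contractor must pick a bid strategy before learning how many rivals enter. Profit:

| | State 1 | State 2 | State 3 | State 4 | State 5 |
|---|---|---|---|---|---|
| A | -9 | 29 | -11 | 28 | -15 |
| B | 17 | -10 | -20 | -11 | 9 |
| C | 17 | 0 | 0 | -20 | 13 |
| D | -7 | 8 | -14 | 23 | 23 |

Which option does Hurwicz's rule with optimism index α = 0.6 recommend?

A

A: 0.6·29 + 0.4·(-15) = 11.4
B: 0.6·17 + 0.4·(-20) = 2.2
C: 0.6·17 + 0.4·(-20) = 2.2
D: 0.6·23 + 0.4·(-14) = 8.2
Highest Hurwicz score = 11.4 → A.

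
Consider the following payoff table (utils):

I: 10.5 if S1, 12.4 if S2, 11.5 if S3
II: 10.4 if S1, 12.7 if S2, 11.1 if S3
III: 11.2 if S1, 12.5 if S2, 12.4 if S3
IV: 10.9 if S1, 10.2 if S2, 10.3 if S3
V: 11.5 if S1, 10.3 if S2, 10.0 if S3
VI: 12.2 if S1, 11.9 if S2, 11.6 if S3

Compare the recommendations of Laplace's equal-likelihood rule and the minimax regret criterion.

Row averages: I=172/15, II=11.4, III=361/30, IV=157/15, V=10.6, VI=11.9
Highest average = 361/30 → III.
Column bests: S1=12.2, S2=12.7, S3=12.4.
I regrets: 1.7, 0.3, 0.9 → max 1.7
II regrets: 1.8, 0.0, 1.3 → max 1.8
III regrets: 1.0, 0.2, 0.0 → max 1.0
IV regrets: 1.3, 2.5, 2.1 → max 2.5
V regrets: 0.7, 2.4, 2.4 → max 2.4
VI regrets: 0.0, 0.8, 0.8 → max 0.8
Smallest max regret = 0.8 → VI.

laplace → III; minimax regret → VI (disagree)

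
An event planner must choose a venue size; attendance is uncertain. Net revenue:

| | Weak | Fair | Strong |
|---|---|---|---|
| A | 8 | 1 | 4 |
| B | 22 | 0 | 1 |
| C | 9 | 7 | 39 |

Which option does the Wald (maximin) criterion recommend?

C

Row minima: A=1, B=0, C=7
Best worst-case = 7 → C.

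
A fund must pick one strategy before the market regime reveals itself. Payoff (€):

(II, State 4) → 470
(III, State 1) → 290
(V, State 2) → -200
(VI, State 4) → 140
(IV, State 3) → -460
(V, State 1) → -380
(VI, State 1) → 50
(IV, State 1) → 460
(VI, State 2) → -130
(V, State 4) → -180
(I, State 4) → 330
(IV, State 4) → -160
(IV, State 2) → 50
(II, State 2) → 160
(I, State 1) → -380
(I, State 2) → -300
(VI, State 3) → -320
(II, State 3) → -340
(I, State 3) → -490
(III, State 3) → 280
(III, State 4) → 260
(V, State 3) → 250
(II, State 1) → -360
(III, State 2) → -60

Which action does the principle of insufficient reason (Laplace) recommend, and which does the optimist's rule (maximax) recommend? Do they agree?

Row averages: I=-210, II=-17.5, III=192.5, IV=-27.5, V=-127.5, VI=-65
Highest average = 192.5 → III.
Row maxima: I=330, II=470, III=290, IV=460, V=250, VI=140
Best best-case = 470 → II.

laplace → III; maximax → II (disagree)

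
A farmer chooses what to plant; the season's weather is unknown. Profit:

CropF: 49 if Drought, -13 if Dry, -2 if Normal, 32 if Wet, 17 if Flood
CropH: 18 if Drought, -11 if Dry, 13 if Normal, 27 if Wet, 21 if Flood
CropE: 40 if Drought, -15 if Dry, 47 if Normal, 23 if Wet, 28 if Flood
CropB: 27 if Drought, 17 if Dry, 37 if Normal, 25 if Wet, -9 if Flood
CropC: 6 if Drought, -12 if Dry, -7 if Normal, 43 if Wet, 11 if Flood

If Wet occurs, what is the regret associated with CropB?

18

Best payoff under Wet is 43.
Regret = 43 − 25 = 18.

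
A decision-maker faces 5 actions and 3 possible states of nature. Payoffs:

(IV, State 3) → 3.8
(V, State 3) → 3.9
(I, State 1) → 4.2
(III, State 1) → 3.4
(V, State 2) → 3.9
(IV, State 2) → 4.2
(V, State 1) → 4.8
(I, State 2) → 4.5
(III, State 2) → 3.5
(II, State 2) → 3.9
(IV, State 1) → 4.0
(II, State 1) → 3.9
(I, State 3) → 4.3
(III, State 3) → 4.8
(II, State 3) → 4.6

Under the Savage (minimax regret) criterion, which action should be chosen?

I

Column bests: State 1=4.8, State 2=4.5, State 3=4.8.
I regrets: 0.6, 0.0, 0.5 → max 0.6
II regrets: 0.9, 0.6, 0.2 → max 0.9
III regrets: 1.4, 1.0, 0.0 → max 1.4
IV regrets: 0.8, 0.3, 1.0 → max 1.0
V regrets: 0.0, 0.6, 0.9 → max 0.9
Smallest max regret = 0.6 → I.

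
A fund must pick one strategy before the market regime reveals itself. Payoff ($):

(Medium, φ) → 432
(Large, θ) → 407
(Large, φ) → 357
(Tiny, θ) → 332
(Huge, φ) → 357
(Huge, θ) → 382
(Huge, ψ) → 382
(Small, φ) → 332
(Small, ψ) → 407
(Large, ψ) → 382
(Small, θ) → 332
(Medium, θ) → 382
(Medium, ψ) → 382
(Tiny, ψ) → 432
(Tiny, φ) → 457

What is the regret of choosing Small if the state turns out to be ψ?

Best payoff under ψ is 432.
Regret = 432 − 407 = 25.

25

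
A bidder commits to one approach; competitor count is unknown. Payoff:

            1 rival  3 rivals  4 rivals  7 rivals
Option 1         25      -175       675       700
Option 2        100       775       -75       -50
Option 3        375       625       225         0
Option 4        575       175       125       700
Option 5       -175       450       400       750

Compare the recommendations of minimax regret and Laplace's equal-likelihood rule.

Column bests: 1 rival=575, 3 rivals=775, 4 rivals=675, 7 rivals=750.
Option 1 regrets: 550, 950, 0, 50 → max 950
Option 2 regrets: 475, 0, 750, 800 → max 800
Option 3 regrets: 200, 150, 450, 750 → max 750
Option 4 regrets: 0, 600, 550, 50 → max 600
Option 5 regrets: 750, 325, 275, 0 → max 750
Smallest max regret = 600 → Option 4.
Row averages: Option 1=306.25, Option 2=187.5, Option 3=306.25, Option 4=393.75, Option 5=356.25
Highest average = 393.75 → Option 4.

minimax regret → Option 4; laplace → Option 4 (agree)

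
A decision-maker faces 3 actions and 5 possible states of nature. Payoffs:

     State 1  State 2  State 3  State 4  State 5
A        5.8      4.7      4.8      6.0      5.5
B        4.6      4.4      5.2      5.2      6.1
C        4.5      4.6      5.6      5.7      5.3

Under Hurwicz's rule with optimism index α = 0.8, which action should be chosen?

B

A: 0.8·6.0 + 0.2·4.7 = 5.74
B: 0.8·6.1 + 0.2·4.4 = 5.76
C: 0.8·5.7 + 0.2·4.5 = 5.46
Highest Hurwicz score = 5.76 → B.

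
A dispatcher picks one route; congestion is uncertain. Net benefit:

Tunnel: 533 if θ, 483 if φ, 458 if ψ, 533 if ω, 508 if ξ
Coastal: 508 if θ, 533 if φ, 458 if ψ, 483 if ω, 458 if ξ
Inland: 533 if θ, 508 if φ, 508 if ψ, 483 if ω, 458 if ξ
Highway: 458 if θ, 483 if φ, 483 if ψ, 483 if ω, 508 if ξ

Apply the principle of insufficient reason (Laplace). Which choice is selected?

Tunnel

Row averages: Tunnel=503, Coastal=488, Inland=498, Highway=483
Highest average = 503 → Tunnel.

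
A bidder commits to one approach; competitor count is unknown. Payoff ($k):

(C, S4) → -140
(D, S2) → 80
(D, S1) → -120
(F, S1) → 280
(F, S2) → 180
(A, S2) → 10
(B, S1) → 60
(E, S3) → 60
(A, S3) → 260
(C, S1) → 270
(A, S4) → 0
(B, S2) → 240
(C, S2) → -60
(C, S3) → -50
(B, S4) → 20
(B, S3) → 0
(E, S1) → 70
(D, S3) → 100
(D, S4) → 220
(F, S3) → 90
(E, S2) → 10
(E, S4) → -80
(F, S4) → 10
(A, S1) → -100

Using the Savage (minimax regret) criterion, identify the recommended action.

F

Column bests: S1=280, S2=240, S3=260, S4=220.
A regrets: 380, 230, 0, 220 → max 380
B regrets: 220, 0, 260, 200 → max 260
C regrets: 10, 300, 310, 360 → max 360
D regrets: 400, 160, 160, 0 → max 400
E regrets: 210, 230, 200, 300 → max 300
F regrets: 0, 60, 170, 210 → max 210
Smallest max regret = 210 → F.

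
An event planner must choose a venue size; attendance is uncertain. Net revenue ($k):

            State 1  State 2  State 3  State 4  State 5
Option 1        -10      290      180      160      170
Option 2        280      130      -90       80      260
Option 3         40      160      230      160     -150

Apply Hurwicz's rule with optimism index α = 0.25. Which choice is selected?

Option 1: 0.25·290 + 0.75·(-10) = 65
Option 2: 0.25·280 + 0.75·(-90) = 2.5
Option 3: 0.25·230 + 0.75·(-150) = -55
Highest Hurwicz score = 65 → Option 1.

Option 1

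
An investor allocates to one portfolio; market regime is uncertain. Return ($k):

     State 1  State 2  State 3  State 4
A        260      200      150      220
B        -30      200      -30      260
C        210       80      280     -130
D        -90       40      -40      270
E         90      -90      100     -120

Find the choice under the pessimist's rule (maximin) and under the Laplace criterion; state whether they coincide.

maximin → A; laplace → A (agree)

Row minima: A=150, B=-30, C=-130, D=-90, E=-120
Best worst-case = 150 → A.
Row averages: A=207.5, B=100, C=110, D=45, E=-5
Highest average = 207.5 → A.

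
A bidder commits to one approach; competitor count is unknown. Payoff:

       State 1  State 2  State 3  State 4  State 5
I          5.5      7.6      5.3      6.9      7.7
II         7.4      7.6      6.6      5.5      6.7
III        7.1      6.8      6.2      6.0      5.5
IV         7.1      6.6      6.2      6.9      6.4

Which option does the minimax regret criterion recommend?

IV

Column bests: State 1=7.4, State 2=7.6, State 3=6.6, State 4=6.9, State 5=7.7.
I regrets: 1.9, 0.0, 1.3, 0.0, 0.0 → max 1.9
II regrets: 0.0, 0.0, 0.0, 1.4, 1.0 → max 1.4
III regrets: 0.3, 0.8, 0.4, 0.9, 2.2 → max 2.2
IV regrets: 0.3, 1.0, 0.4, 0.0, 1.3 → max 1.3
Smallest max regret = 1.3 → IV.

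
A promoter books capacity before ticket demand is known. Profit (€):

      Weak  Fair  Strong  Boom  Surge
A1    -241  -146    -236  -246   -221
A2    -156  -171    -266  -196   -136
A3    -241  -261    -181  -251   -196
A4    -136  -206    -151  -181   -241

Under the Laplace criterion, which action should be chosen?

A4

Row averages: A1=-218, A2=-185, A3=-226, A4=-183
Highest average = -183 → A4.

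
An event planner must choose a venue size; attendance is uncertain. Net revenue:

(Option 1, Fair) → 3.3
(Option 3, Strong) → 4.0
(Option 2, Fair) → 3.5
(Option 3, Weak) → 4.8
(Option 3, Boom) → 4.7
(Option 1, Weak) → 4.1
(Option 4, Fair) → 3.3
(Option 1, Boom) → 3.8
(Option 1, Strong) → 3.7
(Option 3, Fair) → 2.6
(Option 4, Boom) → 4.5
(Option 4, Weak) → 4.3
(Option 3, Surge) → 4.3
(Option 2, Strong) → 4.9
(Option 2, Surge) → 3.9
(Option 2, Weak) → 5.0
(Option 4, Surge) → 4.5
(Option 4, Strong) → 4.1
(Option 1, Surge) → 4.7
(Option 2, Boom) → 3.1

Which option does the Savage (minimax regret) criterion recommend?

Column bests: Weak=5.0, Fair=3.5, Strong=4.9, Boom=4.7, Surge=4.7.
Option 1 regrets: 0.9, 0.2, 1.2, 0.9, 0.0 → max 1.2
Option 2 regrets: 0.0, 0.0, 0.0, 1.6, 0.8 → max 1.6
Option 3 regrets: 0.2, 0.9, 0.9, 0.0, 0.4 → max 0.9
Option 4 regrets: 0.7, 0.2, 0.8, 0.2, 0.2 → max 0.8
Smallest max regret = 0.8 → Option 4.

Option 4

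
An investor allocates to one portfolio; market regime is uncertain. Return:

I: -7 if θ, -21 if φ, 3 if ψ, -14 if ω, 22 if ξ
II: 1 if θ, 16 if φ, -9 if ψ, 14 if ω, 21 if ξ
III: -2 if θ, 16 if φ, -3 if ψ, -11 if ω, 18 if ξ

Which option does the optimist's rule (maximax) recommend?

Row maxima: I=22, II=21, III=18
Best best-case = 22 → I.

I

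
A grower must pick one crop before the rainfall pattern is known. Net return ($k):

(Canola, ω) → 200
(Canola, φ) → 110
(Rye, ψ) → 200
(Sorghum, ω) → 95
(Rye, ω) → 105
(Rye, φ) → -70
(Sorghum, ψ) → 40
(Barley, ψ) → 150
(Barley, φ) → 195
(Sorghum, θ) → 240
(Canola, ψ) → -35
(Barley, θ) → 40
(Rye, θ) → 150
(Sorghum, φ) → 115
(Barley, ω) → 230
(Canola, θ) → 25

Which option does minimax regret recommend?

Column bests: θ=240, φ=195, ψ=200, ω=230.
Canola regrets: 215, 85, 235, 30 → max 235
Sorghum regrets: 0, 80, 160, 135 → max 160
Rye regrets: 90, 265, 0, 125 → max 265
Barley regrets: 200, 0, 50, 0 → max 200
Smallest max regret = 160 → Sorghum.

Sorghum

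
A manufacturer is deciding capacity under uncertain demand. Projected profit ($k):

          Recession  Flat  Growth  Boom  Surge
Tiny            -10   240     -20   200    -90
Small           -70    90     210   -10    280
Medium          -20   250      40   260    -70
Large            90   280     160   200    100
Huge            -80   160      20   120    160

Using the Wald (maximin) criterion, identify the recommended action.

Large

Row minima: Tiny=-90, Small=-70, Medium=-70, Large=90, Huge=-80
Best worst-case = 90 → Large.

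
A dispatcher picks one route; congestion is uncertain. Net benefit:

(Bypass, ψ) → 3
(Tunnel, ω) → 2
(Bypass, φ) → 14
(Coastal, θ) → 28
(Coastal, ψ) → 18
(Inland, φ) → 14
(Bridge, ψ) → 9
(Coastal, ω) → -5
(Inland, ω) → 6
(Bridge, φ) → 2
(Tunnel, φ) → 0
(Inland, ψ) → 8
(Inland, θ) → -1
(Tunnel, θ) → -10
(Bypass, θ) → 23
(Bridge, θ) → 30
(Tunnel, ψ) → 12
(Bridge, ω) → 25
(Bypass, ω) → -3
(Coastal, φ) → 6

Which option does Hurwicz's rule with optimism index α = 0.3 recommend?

Tunnel: 0.3·12 + 0.7·(-10) = -3.4
Coastal: 0.3·28 + 0.7·(-5) = 4.9
Inland: 0.3·14 + 0.7·(-1) = 3.5
Bridge: 0.3·30 + 0.7·2 = 10.4
Bypass: 0.3·23 + 0.7·(-3) = 4.8
Highest Hurwicz score = 10.4 → Bridge.

Bridge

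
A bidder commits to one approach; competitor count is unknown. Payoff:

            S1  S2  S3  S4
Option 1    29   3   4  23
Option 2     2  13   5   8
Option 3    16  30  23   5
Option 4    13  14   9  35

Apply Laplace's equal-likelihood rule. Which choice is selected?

Row averages: Option 1=14.75, Option 2=7, Option 3=18.5, Option 4=17.75
Highest average = 18.5 → Option 3.

Option 3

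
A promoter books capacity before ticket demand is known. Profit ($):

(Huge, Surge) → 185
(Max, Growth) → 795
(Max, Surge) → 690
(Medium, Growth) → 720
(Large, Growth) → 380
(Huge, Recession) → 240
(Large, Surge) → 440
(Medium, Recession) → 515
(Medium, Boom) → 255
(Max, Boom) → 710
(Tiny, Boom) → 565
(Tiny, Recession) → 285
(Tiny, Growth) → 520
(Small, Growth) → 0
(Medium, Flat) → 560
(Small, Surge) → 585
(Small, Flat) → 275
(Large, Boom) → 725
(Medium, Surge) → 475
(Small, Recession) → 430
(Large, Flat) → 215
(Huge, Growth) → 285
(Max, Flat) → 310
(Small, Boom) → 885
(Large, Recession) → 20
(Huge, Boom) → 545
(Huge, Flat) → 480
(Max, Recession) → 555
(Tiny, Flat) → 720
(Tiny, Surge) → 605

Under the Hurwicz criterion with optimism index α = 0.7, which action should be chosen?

Max

Tiny: 0.7·720 + 0.3·285 = 589.5
Small: 0.7·885 + 0.3·0 = 619.5
Medium: 0.7·720 + 0.3·255 = 580.5
Large: 0.7·725 + 0.3·20 = 513.5
Huge: 0.7·545 + 0.3·185 = 437
Max: 0.7·795 + 0.3·310 = 649.5
Highest Hurwicz score = 649.5 → Max.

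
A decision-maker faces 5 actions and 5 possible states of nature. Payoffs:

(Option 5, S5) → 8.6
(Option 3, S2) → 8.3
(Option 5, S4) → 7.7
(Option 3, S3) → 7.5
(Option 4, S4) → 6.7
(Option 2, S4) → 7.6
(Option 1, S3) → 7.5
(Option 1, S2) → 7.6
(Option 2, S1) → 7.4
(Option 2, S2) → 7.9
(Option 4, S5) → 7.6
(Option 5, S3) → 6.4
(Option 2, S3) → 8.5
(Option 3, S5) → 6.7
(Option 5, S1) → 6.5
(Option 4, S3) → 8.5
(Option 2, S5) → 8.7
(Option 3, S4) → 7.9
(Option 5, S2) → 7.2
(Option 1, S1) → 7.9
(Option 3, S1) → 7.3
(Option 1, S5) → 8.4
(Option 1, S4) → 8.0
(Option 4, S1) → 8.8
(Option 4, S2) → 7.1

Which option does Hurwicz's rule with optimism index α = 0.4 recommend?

Option 1: 0.4·8.4 + 0.6·7.5 = 7.86
Option 2: 0.4·8.7 + 0.6·7.4 = 7.92
Option 3: 0.4·8.3 + 0.6·6.7 = 7.34
Option 4: 0.4·8.8 + 0.6·6.7 = 7.54
Option 5: 0.4·8.6 + 0.6·6.4 = 7.28
Highest Hurwicz score = 7.92 → Option 2.

Option 2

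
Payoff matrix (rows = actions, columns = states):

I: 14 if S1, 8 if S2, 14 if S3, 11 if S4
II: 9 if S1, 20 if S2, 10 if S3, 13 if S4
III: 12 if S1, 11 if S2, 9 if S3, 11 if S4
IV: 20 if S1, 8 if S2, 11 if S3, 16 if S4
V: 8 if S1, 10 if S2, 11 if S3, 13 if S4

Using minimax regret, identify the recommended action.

Column bests: S1=20, S2=20, S3=14, S4=16.
I regrets: 6, 12, 0, 5 → max 12
II regrets: 11, 0, 4, 3 → max 11
III regrets: 8, 9, 5, 5 → max 9
IV regrets: 0, 12, 3, 0 → max 12
V regrets: 12, 10, 3, 3 → max 12
Smallest max regret = 9 → III.

III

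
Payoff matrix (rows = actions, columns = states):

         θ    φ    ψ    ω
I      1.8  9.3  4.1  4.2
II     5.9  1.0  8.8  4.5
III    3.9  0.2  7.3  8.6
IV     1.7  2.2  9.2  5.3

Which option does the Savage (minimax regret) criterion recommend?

I

Column bests: θ=5.9, φ=9.3, ψ=9.2, ω=8.6.
I regrets: 4.1, 0.0, 5.1, 4.4 → max 5.1
II regrets: 0.0, 8.3, 0.4, 4.1 → max 8.3
III regrets: 2.0, 9.1, 1.9, 0.0 → max 9.1
IV regrets: 4.2, 7.1, 0.0, 3.3 → max 7.1
Smallest max regret = 5.1 → I.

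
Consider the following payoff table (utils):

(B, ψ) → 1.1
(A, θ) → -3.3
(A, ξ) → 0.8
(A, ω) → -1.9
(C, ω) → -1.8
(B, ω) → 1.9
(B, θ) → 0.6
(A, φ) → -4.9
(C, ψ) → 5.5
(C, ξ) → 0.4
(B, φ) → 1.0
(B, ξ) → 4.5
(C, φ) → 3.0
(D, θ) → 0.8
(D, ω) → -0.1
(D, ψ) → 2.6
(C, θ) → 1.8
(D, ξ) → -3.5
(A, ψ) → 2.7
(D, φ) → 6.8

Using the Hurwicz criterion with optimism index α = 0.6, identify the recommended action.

B

A: 0.6·2.7 + 0.4·(-4.9) = -0.34
B: 0.6·4.5 + 0.4·0.6 = 2.94
C: 0.6·5.5 + 0.4·(-1.8) = 2.58
D: 0.6·6.8 + 0.4·(-3.5) = 2.68
Highest Hurwicz score = 2.94 → B.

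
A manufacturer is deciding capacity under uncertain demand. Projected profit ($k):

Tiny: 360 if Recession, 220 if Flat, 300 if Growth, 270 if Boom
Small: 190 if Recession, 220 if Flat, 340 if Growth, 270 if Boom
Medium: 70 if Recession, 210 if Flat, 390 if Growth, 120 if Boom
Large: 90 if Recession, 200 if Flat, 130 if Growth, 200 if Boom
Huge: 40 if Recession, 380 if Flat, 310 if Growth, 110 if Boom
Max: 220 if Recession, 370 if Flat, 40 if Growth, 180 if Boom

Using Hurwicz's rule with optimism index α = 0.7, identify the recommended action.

Tiny: 0.7·360 + 0.3·220 = 318
Small: 0.7·340 + 0.3·190 = 295
Medium: 0.7·390 + 0.3·70 = 294
Large: 0.7·200 + 0.3·90 = 167
Huge: 0.7·380 + 0.3·40 = 278
Max: 0.7·370 + 0.3·40 = 271
Highest Hurwicz score = 318 → Tiny.

Tiny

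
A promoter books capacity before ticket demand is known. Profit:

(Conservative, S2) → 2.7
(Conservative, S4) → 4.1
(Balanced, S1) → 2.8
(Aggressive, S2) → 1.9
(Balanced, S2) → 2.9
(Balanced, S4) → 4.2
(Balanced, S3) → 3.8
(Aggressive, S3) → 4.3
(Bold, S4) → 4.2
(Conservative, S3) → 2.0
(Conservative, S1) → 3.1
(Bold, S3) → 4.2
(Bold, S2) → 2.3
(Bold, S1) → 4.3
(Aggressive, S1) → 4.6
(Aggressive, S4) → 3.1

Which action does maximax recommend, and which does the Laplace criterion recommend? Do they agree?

Row maxima: Conservative=4.1, Balanced=4.2, Aggressive=4.6, Bold=4.3
Best best-case = 4.6 → Aggressive.
Row averages: Conservative=2.975, Balanced=3.425, Aggressive=3.475, Bold=3.75
Highest average = 3.75 → Bold.

maximax → Aggressive; laplace → Bold (disagree)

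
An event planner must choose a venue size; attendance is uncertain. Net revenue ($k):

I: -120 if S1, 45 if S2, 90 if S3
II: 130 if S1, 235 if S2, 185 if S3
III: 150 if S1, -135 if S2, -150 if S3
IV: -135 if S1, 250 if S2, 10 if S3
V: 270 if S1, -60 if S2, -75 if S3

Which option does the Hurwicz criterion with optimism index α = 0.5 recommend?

I: 0.5·90 + 0.5·(-120) = -15
II: 0.5·235 + 0.5·130 = 182.5
III: 0.5·150 + 0.5·(-150) = 0
IV: 0.5·250 + 0.5·(-135) = 57.5
V: 0.5·270 + 0.5·(-75) = 97.5
Highest Hurwicz score = 182.5 → II.

II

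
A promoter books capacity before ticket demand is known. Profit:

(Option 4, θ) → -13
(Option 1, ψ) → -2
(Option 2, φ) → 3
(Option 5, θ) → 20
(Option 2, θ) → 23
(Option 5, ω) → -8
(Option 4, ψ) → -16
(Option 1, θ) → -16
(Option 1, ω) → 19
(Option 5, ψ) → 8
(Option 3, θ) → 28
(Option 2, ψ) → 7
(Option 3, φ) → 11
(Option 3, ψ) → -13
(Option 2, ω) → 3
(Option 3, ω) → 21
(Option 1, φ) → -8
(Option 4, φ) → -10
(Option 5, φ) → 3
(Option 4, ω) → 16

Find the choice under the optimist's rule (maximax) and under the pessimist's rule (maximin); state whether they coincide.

maximax → Option 3; maximin → Option 2 (disagree)

Row maxima: Option 1=19, Option 2=23, Option 3=28, Option 4=16, Option 5=20
Best best-case = 28 → Option 3.
Row minima: Option 1=-16, Option 2=3, Option 3=-13, Option 4=-16, Option 5=-8
Best worst-case = 3 → Option 2.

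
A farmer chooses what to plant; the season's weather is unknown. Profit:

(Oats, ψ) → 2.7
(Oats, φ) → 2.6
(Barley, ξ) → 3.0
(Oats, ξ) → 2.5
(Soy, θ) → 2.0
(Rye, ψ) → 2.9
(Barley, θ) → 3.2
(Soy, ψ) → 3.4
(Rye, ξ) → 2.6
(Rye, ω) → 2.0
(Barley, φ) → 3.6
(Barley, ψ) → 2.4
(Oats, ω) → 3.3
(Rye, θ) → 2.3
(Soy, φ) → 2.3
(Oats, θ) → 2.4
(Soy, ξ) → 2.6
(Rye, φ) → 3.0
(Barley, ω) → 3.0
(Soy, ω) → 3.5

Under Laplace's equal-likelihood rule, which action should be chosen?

Row averages: Oats=2.7, Barley=3.04, Soy=2.76, Rye=2.56
Highest average = 3.04 → Barley.

Barley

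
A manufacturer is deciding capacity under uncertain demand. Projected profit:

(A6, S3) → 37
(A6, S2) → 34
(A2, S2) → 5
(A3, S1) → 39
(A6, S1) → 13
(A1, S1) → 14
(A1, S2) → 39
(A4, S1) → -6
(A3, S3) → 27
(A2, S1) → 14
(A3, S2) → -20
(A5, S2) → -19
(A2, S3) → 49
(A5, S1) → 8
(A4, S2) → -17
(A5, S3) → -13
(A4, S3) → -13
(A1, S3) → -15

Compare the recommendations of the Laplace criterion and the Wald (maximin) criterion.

laplace → A6; maximin → A6 (agree)

Row averages: A1=38/3, A2=68/3, A3=46/3, A4=-12, A5=-8, A6=28
Highest average = 28 → A6.
Row minima: A1=-15, A2=5, A3=-20, A4=-17, A5=-19, A6=13
Best worst-case = 13 → A6.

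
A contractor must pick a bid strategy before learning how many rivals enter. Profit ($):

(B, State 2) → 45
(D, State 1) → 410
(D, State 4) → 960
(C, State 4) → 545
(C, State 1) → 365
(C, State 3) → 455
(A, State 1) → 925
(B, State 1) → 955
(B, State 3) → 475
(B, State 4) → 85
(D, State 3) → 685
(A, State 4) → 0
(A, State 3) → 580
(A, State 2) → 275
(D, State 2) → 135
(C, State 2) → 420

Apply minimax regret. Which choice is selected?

D

Column bests: State 1=955, State 2=420, State 3=685, State 4=960.
A regrets: 30, 145, 105, 960 → max 960
B regrets: 0, 375, 210, 875 → max 875
C regrets: 590, 0, 230, 415 → max 590
D regrets: 545, 285, 0, 0 → max 545
Smallest max regret = 545 → D.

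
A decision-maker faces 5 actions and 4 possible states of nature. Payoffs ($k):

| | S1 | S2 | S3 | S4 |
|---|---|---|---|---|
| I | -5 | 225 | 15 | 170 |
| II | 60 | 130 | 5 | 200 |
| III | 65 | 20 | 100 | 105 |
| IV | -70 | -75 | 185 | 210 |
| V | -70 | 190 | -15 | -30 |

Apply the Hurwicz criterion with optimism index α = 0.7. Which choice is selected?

I

I: 0.7·225 + 0.3·(-5) = 156
II: 0.7·200 + 0.3·5 = 141.5
III: 0.7·105 + 0.3·20 = 79.5
IV: 0.7·210 + 0.3·(-75) = 124.5
V: 0.7·190 + 0.3·(-70) = 112
Highest Hurwicz score = 156 → I.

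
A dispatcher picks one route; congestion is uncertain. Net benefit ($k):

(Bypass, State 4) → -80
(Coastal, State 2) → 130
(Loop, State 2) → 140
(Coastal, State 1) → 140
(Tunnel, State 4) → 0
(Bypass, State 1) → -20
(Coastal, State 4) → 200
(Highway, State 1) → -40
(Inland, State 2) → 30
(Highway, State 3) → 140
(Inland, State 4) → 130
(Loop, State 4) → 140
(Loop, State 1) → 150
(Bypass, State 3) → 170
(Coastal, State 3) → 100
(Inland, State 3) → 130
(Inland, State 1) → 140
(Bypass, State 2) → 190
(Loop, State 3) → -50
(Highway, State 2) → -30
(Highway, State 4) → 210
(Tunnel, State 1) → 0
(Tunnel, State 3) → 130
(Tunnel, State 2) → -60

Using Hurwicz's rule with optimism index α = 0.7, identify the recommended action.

Coastal

Coastal: 0.7·200 + 0.3·100 = 170
Tunnel: 0.7·130 + 0.3·(-60) = 73
Highway: 0.7·210 + 0.3·(-40) = 135
Inland: 0.7·140 + 0.3·30 = 107
Loop: 0.7·150 + 0.3·(-50) = 90
Bypass: 0.7·190 + 0.3·(-80) = 109
Highest Hurwicz score = 170 → Coastal.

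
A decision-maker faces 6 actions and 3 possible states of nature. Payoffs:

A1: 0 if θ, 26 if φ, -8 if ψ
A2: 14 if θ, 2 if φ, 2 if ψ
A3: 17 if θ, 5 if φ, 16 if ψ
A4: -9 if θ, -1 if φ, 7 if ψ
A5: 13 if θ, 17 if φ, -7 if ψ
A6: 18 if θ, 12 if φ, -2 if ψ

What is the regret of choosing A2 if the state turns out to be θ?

Best payoff under θ is 18.
Regret = 18 − 14 = 4.

4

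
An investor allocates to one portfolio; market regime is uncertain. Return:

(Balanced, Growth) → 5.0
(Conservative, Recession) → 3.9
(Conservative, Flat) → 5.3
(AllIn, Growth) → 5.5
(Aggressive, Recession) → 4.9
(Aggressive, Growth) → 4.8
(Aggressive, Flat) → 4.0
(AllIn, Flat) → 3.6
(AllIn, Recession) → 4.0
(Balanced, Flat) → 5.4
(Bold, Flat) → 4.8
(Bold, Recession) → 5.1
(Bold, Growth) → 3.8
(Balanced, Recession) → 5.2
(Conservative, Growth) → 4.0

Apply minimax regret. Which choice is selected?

Balanced

Column bests: Recession=5.2, Flat=5.4, Growth=5.5.
Conservative regrets: 1.3, 0.1, 1.5 → max 1.5
Balanced regrets: 0.0, 0.0, 0.5 → max 0.5
Aggressive regrets: 0.3, 1.4, 0.7 → max 1.4
Bold regrets: 0.1, 0.6, 1.7 → max 1.7
AllIn regrets: 1.2, 1.8, 0.0 → max 1.8
Smallest max regret = 0.5 → Balanced.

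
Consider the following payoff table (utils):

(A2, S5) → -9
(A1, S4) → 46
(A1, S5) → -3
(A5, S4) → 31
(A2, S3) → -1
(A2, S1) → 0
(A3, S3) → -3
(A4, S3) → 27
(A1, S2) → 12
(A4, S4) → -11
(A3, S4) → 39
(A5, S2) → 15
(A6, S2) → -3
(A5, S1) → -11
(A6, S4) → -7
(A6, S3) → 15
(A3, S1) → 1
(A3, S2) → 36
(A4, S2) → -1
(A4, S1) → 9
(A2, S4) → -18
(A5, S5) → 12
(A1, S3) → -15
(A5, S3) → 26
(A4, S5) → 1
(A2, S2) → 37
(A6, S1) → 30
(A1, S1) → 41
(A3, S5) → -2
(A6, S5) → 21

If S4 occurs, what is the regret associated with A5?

Best payoff under S4 is 46.
Regret = 46 − 31 = 15.

15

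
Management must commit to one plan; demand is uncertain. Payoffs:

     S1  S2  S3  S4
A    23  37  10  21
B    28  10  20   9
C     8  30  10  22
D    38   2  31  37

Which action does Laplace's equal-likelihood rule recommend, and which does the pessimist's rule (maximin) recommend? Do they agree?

laplace → D; maximin → A (disagree)

Row averages: A=22.75, B=16.75, C=17.5, D=27
Highest average = 27 → D.
Row minima: A=10, B=9, C=8, D=2
Best worst-case = 10 → A.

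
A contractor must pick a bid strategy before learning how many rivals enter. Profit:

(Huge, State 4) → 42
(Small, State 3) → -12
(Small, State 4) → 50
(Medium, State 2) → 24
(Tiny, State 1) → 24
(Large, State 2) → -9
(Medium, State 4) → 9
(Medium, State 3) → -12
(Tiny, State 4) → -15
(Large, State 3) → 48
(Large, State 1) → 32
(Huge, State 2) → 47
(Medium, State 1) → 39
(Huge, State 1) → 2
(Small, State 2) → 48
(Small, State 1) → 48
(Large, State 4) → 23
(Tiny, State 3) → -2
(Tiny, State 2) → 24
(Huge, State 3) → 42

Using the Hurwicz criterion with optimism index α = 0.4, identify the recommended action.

Tiny: 0.4·24 + 0.6·(-15) = 0.6
Small: 0.4·50 + 0.6·(-12) = 12.8
Medium: 0.4·39 + 0.6·(-12) = 8.4
Large: 0.4·48 + 0.6·(-9) = 13.8
Huge: 0.4·47 + 0.6·2 = 20
Highest Hurwicz score = 20 → Huge.

Huge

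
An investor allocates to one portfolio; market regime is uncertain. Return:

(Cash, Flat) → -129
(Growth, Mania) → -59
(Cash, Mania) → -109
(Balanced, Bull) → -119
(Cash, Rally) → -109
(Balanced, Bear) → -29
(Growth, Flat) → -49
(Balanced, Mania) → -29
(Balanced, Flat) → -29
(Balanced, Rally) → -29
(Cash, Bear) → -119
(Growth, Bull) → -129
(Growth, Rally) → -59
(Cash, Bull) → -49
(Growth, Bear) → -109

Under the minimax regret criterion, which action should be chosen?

Balanced

Column bests: Bear=-29, Flat=-29, Bull=-49, Rally=-29, Mania=-29.
Cash regrets: 90, 100, 0, 80, 80 → max 100
Growth regrets: 80, 20, 80, 30, 30 → max 80
Balanced regrets: 0, 0, 70, 0, 0 → max 70
Smallest max regret = 70 → Balanced.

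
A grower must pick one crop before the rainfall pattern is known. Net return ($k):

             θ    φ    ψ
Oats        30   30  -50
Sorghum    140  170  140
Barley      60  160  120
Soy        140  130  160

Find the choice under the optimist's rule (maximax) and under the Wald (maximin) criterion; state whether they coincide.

maximax → Sorghum; maximin → Sorghum (agree)

Row maxima: Oats=30, Sorghum=170, Barley=160, Soy=160
Best best-case = 170 → Sorghum.
Row minima: Oats=-50, Sorghum=140, Barley=60, Soy=130
Best worst-case = 140 → Sorghum.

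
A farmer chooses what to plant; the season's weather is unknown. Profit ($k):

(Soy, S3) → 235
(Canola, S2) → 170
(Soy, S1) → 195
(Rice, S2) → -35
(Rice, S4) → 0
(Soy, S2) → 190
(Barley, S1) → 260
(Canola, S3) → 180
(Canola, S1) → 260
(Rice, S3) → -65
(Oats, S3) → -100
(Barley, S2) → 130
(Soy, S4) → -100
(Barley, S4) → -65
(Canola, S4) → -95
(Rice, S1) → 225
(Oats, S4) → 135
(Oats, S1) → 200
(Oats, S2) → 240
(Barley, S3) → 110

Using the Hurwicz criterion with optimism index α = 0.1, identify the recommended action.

Barley

Oats: 0.1·240 + 0.9·(-100) = -66
Soy: 0.1·235 + 0.9·(-100) = -66.5
Rice: 0.1·225 + 0.9·(-65) = -36
Canola: 0.1·260 + 0.9·(-95) = -59.5
Barley: 0.1·260 + 0.9·(-65) = -32.5
Highest Hurwicz score = -32.5 → Barley.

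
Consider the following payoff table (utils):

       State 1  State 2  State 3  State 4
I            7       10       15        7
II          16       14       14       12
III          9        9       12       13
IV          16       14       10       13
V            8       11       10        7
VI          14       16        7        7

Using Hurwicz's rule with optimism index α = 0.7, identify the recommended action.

I: 0.7·15 + 0.3·7 = 12.6
II: 0.7·16 + 0.3·12 = 14.8
III: 0.7·13 + 0.3·9 = 11.8
IV: 0.7·16 + 0.3·10 = 14.2
V: 0.7·11 + 0.3·7 = 9.8
VI: 0.7·16 + 0.3·7 = 13.3
Highest Hurwicz score = 14.8 → II.

II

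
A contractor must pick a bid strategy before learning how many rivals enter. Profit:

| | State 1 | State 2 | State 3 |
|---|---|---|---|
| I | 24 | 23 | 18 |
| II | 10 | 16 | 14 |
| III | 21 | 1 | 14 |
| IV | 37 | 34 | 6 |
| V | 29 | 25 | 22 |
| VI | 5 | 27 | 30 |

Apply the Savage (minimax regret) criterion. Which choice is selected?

V

Column bests: State 1=37, State 2=34, State 3=30.
I regrets: 13, 11, 12 → max 13
II regrets: 27, 18, 16 → max 27
III regrets: 16, 33, 16 → max 33
IV regrets: 0, 0, 24 → max 24
V regrets: 8, 9, 8 → max 9
VI regrets: 32, 7, 0 → max 32
Smallest max regret = 9 → V.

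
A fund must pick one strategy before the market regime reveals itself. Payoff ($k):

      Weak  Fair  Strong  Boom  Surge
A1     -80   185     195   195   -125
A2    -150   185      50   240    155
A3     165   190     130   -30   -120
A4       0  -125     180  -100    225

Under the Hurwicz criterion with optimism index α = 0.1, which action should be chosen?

A1: 0.1·195 + 0.9·(-125) = -93
A2: 0.1·240 + 0.9·(-150) = -111
A3: 0.1·190 + 0.9·(-120) = -89
A4: 0.1·225 + 0.9·(-125) = -90
Highest Hurwicz score = -89 → A3.

A3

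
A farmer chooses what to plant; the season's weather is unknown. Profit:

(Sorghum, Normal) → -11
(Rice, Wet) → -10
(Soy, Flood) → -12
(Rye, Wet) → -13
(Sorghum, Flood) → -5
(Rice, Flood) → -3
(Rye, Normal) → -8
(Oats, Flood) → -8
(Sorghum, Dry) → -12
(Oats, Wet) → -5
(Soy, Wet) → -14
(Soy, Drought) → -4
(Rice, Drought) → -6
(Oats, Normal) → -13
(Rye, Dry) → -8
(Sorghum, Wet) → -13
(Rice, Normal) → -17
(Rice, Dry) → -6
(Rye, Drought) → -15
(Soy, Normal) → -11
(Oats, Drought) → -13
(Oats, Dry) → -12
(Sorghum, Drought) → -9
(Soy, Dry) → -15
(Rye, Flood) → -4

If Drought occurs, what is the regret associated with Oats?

Best payoff under Drought is -4.
Regret = -4 − (-13) = 9.

9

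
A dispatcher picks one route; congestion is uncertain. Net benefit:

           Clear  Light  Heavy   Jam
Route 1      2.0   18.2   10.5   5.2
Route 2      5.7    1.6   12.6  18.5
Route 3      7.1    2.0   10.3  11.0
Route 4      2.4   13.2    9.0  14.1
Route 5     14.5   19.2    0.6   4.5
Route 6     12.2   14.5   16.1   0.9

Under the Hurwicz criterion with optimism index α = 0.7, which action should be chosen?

Route 5

Route 1: 0.7·18.2 + 0.3·2.0 = 13.34
Route 2: 0.7·18.5 + 0.3·1.6 = 13.43
Route 3: 0.7·11.0 + 0.3·2.0 = 8.3
Route 4: 0.7·14.1 + 0.3·2.4 = 10.59
Route 5: 0.7·19.2 + 0.3·0.6 = 13.62
Route 6: 0.7·16.1 + 0.3·0.9 = 11.54
Highest Hurwicz score = 13.62 → Route 5.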